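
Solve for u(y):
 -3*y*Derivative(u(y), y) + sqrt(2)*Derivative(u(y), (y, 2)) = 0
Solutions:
 u(y) = C1 + C2*erfi(2^(1/4)*sqrt(3)*y/2)


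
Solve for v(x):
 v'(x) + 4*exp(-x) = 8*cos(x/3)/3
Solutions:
 v(x) = C1 + 8*sin(x/3) + 4*exp(-x)


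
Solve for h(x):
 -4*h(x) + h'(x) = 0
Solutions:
 h(x) = C1*exp(4*x)


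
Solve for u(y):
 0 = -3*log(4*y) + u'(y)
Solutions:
 u(y) = C1 + 3*y*log(y) - 3*y + y*log(64)


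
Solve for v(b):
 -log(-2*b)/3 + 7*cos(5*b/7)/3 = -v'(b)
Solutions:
 v(b) = C1 + b*log(-b)/3 - b/3 + b*log(2)/3 - 49*sin(5*b/7)/15


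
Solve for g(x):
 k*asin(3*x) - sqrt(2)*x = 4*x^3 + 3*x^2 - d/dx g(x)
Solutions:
 g(x) = C1 - k*(x*asin(3*x) + sqrt(1 - 9*x^2)/3) + x^4 + x^3 + sqrt(2)*x^2/2


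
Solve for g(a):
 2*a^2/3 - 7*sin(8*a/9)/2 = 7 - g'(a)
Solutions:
 g(a) = C1 - 2*a^3/9 + 7*a - 63*cos(8*a/9)/16


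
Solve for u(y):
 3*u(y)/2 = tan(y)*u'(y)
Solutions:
 u(y) = C1*sin(y)^(3/2)


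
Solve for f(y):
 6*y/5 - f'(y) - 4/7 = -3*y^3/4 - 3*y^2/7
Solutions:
 f(y) = C1 + 3*y^4/16 + y^3/7 + 3*y^2/5 - 4*y/7


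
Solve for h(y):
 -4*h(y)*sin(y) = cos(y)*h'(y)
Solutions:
 h(y) = C1*cos(y)^4


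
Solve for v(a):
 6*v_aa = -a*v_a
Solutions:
 v(a) = C1 + C2*erf(sqrt(3)*a/6)


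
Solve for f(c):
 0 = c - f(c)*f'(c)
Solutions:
 f(c) = -sqrt(C1 + c^2)
 f(c) = sqrt(C1 + c^2)


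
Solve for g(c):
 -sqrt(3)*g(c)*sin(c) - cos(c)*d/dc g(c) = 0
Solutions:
 g(c) = C1*cos(c)^(sqrt(3))


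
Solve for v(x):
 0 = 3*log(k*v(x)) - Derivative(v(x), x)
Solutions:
 li(k*v(x))/k = C1 + 3*x


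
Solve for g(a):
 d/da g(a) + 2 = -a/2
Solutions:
 g(a) = C1 - a^2/4 - 2*a


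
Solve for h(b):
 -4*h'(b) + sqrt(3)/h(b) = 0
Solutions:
 h(b) = -sqrt(C1 + 2*sqrt(3)*b)/2
 h(b) = sqrt(C1 + 2*sqrt(3)*b)/2


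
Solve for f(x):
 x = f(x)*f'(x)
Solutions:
 f(x) = -sqrt(C1 + x^2)
 f(x) = sqrt(C1 + x^2)


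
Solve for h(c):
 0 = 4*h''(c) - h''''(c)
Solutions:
 h(c) = C1 + C2*c + C3*exp(-2*c) + C4*exp(2*c)


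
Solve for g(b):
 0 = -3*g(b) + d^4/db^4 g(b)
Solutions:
 g(b) = C1*exp(-3^(1/4)*b) + C2*exp(3^(1/4)*b) + C3*sin(3^(1/4)*b) + C4*cos(3^(1/4)*b)


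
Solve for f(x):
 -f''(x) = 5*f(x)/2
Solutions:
 f(x) = C1*sin(sqrt(10)*x/2) + C2*cos(sqrt(10)*x/2)


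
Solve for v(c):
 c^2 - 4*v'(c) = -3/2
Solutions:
 v(c) = C1 + c^3/12 + 3*c/8


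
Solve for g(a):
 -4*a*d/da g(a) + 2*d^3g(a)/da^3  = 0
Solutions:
 g(a) = C1 + Integral(C2*airyai(2^(1/3)*a) + C3*airybi(2^(1/3)*a), a)


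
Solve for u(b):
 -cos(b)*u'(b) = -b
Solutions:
 u(b) = C1 + Integral(b/cos(b), b)


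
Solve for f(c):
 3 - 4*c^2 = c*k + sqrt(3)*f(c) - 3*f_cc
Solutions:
 f(c) = C1*exp(-3^(3/4)*c/3) + C2*exp(3^(3/4)*c/3) - 4*sqrt(3)*c^2/3 - sqrt(3)*c*k/3 - 8 + sqrt(3)


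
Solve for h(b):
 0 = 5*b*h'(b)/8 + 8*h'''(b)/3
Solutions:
 h(b) = C1 + Integral(C2*airyai(-15^(1/3)*b/4) + C3*airybi(-15^(1/3)*b/4), b)


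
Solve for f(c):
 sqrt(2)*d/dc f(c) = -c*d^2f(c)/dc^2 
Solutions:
 f(c) = C1 + C2*c^(1 - sqrt(2))


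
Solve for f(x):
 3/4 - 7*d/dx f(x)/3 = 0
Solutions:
 f(x) = C1 + 9*x/28


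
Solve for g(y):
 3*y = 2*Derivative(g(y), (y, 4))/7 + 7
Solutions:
 g(y) = C1 + C2*y + C3*y^2 + C4*y^3 + 7*y^5/80 - 49*y^4/48


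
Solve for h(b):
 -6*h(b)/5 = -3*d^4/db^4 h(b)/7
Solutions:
 h(b) = C1*exp(-14^(1/4)*5^(3/4)*b/5) + C2*exp(14^(1/4)*5^(3/4)*b/5) + C3*sin(14^(1/4)*5^(3/4)*b/5) + C4*cos(14^(1/4)*5^(3/4)*b/5)


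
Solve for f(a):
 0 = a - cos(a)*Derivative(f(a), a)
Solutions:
 f(a) = C1 + Integral(a/cos(a), a)


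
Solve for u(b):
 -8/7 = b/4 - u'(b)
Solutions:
 u(b) = C1 + b^2/8 + 8*b/7


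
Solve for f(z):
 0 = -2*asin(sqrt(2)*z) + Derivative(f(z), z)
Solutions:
 f(z) = C1 + 2*z*asin(sqrt(2)*z) + sqrt(2)*sqrt(1 - 2*z^2)


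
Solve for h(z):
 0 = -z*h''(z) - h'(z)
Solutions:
 h(z) = C1 + C2*log(z)


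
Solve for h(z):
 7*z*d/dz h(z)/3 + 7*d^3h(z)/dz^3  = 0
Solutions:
 h(z) = C1 + Integral(C2*airyai(-3^(2/3)*z/3) + C3*airybi(-3^(2/3)*z/3), z)


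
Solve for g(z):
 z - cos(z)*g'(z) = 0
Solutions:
 g(z) = C1 + Integral(z/cos(z), z)


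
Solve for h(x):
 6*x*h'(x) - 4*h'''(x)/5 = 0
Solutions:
 h(x) = C1 + Integral(C2*airyai(15^(1/3)*2^(2/3)*x/2) + C3*airybi(15^(1/3)*2^(2/3)*x/2), x)


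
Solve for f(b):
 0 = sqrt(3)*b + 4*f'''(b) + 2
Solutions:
 f(b) = C1 + C2*b + C3*b^2 - sqrt(3)*b^4/96 - b^3/12


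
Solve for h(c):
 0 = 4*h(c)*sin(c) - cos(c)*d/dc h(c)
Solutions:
 h(c) = C1/cos(c)^4


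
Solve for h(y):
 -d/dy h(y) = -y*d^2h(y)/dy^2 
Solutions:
 h(y) = C1 + C2*y^2


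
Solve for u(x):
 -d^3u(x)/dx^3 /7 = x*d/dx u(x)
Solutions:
 u(x) = C1 + Integral(C2*airyai(-7^(1/3)*x) + C3*airybi(-7^(1/3)*x), x)


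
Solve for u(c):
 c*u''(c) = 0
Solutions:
 u(c) = C1 + C2*c


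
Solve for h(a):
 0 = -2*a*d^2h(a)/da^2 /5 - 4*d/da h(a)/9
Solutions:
 h(a) = C1 + C2/a^(1/9)


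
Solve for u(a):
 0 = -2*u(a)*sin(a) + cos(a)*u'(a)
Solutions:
 u(a) = C1/cos(a)^2


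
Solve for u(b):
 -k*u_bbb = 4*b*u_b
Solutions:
 u(b) = C1 + Integral(C2*airyai(2^(2/3)*b*(-1/k)^(1/3)) + C3*airybi(2^(2/3)*b*(-1/k)^(1/3)), b)


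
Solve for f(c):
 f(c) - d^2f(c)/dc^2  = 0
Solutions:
 f(c) = C1*exp(-c) + C2*exp(c)


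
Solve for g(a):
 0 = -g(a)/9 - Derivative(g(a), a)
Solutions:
 g(a) = C1*exp(-a/9)


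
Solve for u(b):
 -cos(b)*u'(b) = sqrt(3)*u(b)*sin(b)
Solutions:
 u(b) = C1*cos(b)^(sqrt(3))


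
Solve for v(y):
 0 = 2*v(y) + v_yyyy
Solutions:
 v(y) = (C1*sin(2^(3/4)*y/2) + C2*cos(2^(3/4)*y/2))*exp(-2^(3/4)*y/2) + (C3*sin(2^(3/4)*y/2) + C4*cos(2^(3/4)*y/2))*exp(2^(3/4)*y/2)


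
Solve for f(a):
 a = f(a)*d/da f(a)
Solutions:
 f(a) = -sqrt(C1 + a^2)
 f(a) = sqrt(C1 + a^2)


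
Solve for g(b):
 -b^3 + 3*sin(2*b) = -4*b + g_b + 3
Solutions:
 g(b) = C1 - b^4/4 + 2*b^2 - 3*b - 3*cos(2*b)/2


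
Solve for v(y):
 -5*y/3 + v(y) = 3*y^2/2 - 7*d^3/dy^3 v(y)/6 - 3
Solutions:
 v(y) = C3*exp(-6^(1/3)*7^(2/3)*y/7) + 3*y^2/2 + 5*y/3 + (C1*sin(2^(1/3)*3^(5/6)*7^(2/3)*y/14) + C2*cos(2^(1/3)*3^(5/6)*7^(2/3)*y/14))*exp(6^(1/3)*7^(2/3)*y/14) - 3


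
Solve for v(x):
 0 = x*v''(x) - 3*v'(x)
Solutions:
 v(x) = C1 + C2*x^4


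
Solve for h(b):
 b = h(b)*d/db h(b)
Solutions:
 h(b) = -sqrt(C1 + b^2)
 h(b) = sqrt(C1 + b^2)


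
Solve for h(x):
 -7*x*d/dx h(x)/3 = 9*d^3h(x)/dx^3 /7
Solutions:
 h(x) = C1 + Integral(C2*airyai(-7^(2/3)*x/3) + C3*airybi(-7^(2/3)*x/3), x)


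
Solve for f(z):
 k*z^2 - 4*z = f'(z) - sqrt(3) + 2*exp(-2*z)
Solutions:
 f(z) = C1 + k*z^3/3 - 2*z^2 + sqrt(3)*z + exp(-2*z)


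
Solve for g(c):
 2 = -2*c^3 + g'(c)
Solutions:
 g(c) = C1 + c^4/2 + 2*c


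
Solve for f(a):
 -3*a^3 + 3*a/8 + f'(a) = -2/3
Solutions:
 f(a) = C1 + 3*a^4/4 - 3*a^2/16 - 2*a/3


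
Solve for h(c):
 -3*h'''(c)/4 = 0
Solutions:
 h(c) = C1 + C2*c + C3*c^2


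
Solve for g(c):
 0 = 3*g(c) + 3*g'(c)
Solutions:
 g(c) = C1*exp(-c)


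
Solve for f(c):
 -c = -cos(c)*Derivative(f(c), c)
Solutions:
 f(c) = C1 + Integral(c/cos(c), c)


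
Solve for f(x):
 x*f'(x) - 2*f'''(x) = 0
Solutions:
 f(x) = C1 + Integral(C2*airyai(2^(2/3)*x/2) + C3*airybi(2^(2/3)*x/2), x)


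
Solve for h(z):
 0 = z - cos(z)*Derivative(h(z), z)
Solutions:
 h(z) = C1 + Integral(z/cos(z), z)


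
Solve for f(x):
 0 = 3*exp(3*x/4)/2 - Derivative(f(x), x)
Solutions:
 f(x) = C1 + 2*exp(3*x/4)


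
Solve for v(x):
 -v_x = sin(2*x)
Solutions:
 v(x) = C1 + cos(2*x)/2


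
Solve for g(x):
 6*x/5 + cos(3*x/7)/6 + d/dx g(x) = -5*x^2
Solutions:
 g(x) = C1 - 5*x^3/3 - 3*x^2/5 - 7*sin(3*x/7)/18


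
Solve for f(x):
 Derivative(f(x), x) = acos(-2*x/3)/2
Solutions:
 f(x) = C1 + x*acos(-2*x/3)/2 + sqrt(9 - 4*x^2)/4


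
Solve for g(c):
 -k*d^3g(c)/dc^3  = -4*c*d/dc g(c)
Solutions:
 g(c) = C1 + Integral(C2*airyai(2^(2/3)*c*(1/k)^(1/3)) + C3*airybi(2^(2/3)*c*(1/k)^(1/3)), c)


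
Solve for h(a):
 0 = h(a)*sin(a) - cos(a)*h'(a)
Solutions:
 h(a) = C1/cos(a)


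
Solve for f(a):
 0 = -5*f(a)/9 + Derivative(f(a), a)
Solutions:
 f(a) = C1*exp(5*a/9)


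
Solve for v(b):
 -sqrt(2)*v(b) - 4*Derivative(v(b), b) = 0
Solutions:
 v(b) = C1*exp(-sqrt(2)*b/4)


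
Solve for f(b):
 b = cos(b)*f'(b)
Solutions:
 f(b) = C1 + Integral(b/cos(b), b)


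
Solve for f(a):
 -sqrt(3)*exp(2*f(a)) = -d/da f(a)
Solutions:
 f(a) = log(-sqrt(-1/(C1 + sqrt(3)*a))) - log(2)/2
 f(a) = log(-1/(C1 + sqrt(3)*a))/2 - log(2)/2


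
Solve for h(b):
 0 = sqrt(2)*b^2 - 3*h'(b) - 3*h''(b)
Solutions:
 h(b) = C1 + C2*exp(-b) + sqrt(2)*b^3/9 - sqrt(2)*b^2/3 + 2*sqrt(2)*b/3


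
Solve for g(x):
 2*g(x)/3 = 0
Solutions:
 g(x) = 0


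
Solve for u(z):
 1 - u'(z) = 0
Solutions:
 u(z) = C1 + z


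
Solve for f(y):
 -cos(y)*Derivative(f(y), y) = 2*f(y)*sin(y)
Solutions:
 f(y) = C1*cos(y)^2


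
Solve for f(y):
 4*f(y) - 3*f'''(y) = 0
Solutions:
 f(y) = C3*exp(6^(2/3)*y/3) + (C1*sin(2^(2/3)*3^(1/6)*y/2) + C2*cos(2^(2/3)*3^(1/6)*y/2))*exp(-6^(2/3)*y/6)


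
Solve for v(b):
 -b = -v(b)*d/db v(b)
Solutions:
 v(b) = -sqrt(C1 + b^2)
 v(b) = sqrt(C1 + b^2)


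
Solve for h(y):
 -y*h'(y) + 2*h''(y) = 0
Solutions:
 h(y) = C1 + C2*erfi(y/2)


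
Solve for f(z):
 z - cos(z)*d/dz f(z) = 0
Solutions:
 f(z) = C1 + Integral(z/cos(z), z)


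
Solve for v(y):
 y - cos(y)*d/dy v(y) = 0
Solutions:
 v(y) = C1 + Integral(y/cos(y), y)


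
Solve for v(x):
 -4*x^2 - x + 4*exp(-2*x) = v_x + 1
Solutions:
 v(x) = C1 - 4*x^3/3 - x^2/2 - x - 2*exp(-2*x)


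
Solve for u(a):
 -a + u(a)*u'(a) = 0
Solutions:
 u(a) = -sqrt(C1 + a^2)
 u(a) = sqrt(C1 + a^2)


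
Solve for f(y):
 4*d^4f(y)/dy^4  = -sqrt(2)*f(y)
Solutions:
 f(y) = (C1*sin(2^(1/8)*y/2) + C2*cos(2^(1/8)*y/2))*exp(-2^(1/8)*y/2) + (C3*sin(2^(1/8)*y/2) + C4*cos(2^(1/8)*y/2))*exp(2^(1/8)*y/2)


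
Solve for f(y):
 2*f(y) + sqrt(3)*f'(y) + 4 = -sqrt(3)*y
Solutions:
 f(y) = C1*exp(-2*sqrt(3)*y/3) - sqrt(3)*y/2 - 5/4


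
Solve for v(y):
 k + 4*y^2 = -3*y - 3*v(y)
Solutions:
 v(y) = -k/3 - 4*y^2/3 - y


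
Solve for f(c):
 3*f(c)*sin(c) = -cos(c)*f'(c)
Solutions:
 f(c) = C1*cos(c)^3


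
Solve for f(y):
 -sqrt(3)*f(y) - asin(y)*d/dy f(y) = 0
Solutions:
 f(y) = C1*exp(-sqrt(3)*Integral(1/asin(y), y))


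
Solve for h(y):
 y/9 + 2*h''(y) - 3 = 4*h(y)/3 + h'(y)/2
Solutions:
 h(y) = C1*exp(y*(3 - sqrt(393))/24) + C2*exp(y*(3 + sqrt(393))/24) + y/12 - 73/32


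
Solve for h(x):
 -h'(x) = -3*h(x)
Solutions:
 h(x) = C1*exp(3*x)


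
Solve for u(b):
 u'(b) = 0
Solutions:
 u(b) = C1


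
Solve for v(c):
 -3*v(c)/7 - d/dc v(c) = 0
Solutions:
 v(c) = C1*exp(-3*c/7)


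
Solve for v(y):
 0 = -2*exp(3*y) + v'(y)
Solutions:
 v(y) = C1 + 2*exp(3*y)/3


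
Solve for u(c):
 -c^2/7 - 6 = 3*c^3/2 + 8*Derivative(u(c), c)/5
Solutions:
 u(c) = C1 - 15*c^4/64 - 5*c^3/168 - 15*c/4


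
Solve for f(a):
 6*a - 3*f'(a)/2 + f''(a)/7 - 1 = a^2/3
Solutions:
 f(a) = C1 + C2*exp(21*a/2) - 2*a^3/27 + 374*a^2/189 - 1150*a/3969


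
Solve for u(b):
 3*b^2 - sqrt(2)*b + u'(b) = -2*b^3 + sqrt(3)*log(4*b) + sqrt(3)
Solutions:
 u(b) = C1 - b^4/2 - b^3 + sqrt(2)*b^2/2 + sqrt(3)*b*log(b) + 2*sqrt(3)*b*log(2)


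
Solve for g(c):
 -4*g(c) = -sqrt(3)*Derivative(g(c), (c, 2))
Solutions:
 g(c) = C1*exp(-2*3^(3/4)*c/3) + C2*exp(2*3^(3/4)*c/3)


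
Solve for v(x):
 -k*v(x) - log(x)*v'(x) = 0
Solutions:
 v(x) = C1*exp(-k*li(x))


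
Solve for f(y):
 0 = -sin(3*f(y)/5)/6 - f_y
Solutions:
 y/6 + 5*log(cos(3*f(y)/5) - 1)/6 - 5*log(cos(3*f(y)/5) + 1)/6 = C1


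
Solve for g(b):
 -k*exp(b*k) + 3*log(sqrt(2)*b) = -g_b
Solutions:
 g(b) = C1 - 3*b*log(b) + b*(3 - 3*log(2)/2) + exp(b*k)


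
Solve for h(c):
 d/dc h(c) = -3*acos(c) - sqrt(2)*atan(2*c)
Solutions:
 h(c) = C1 - 3*c*acos(c) + 3*sqrt(1 - c^2) - sqrt(2)*(c*atan(2*c) - log(4*c^2 + 1)/4)


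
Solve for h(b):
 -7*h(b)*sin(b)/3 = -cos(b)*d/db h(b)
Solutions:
 h(b) = C1/cos(b)^(7/3)


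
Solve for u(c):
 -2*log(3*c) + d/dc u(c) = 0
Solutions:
 u(c) = C1 + 2*c*log(c) - 2*c + c*log(9)


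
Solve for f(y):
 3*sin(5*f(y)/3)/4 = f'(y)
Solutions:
 -3*y/4 + 3*log(cos(5*f(y)/3) - 1)/10 - 3*log(cos(5*f(y)/3) + 1)/10 = C1


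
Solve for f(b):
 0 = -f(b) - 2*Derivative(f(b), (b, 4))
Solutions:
 f(b) = (C1*sin(2^(1/4)*b/2) + C2*cos(2^(1/4)*b/2))*exp(-2^(1/4)*b/2) + (C3*sin(2^(1/4)*b/2) + C4*cos(2^(1/4)*b/2))*exp(2^(1/4)*b/2)


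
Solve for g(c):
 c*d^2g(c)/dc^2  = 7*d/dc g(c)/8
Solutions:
 g(c) = C1 + C2*c^(15/8)


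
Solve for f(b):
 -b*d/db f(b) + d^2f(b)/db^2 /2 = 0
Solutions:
 f(b) = C1 + C2*erfi(b)


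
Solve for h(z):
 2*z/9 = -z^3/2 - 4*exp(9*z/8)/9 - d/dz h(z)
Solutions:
 h(z) = C1 - z^4/8 - z^2/9 - 32*exp(9*z/8)/81


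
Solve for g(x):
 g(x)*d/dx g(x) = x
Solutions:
 g(x) = -sqrt(C1 + x^2)
 g(x) = sqrt(C1 + x^2)


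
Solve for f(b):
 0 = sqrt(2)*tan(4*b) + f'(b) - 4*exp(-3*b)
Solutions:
 f(b) = C1 - sqrt(2)*log(tan(4*b)^2 + 1)/8 - 4*exp(-3*b)/3


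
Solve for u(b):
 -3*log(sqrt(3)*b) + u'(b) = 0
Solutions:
 u(b) = C1 + 3*b*log(b) - 3*b + 3*b*log(3)/2


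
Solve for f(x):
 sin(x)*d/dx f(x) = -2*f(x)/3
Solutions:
 f(x) = C1*(cos(x) + 1)^(1/3)/(cos(x) - 1)^(1/3)


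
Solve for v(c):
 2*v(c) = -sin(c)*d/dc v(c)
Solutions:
 v(c) = C1*(cos(c) + 1)/(cos(c) - 1)


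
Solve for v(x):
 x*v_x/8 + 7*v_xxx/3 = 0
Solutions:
 v(x) = C1 + Integral(C2*airyai(-3^(1/3)*7^(2/3)*x/14) + C3*airybi(-3^(1/3)*7^(2/3)*x/14), x)


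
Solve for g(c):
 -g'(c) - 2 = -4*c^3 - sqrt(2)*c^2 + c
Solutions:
 g(c) = C1 + c^4 + sqrt(2)*c^3/3 - c^2/2 - 2*c


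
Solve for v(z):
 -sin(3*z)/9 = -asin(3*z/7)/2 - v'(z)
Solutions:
 v(z) = C1 - z*asin(3*z/7)/2 - sqrt(49 - 9*z^2)/6 - cos(3*z)/27


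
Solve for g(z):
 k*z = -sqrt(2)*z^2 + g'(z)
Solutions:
 g(z) = C1 + k*z^2/2 + sqrt(2)*z^3/3


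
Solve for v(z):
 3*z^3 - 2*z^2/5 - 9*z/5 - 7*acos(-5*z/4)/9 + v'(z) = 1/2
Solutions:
 v(z) = C1 - 3*z^4/4 + 2*z^3/15 + 9*z^2/10 + 7*z*acos(-5*z/4)/9 + z/2 + 7*sqrt(16 - 25*z^2)/45


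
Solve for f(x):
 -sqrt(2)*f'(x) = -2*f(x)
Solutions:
 f(x) = C1*exp(sqrt(2)*x)


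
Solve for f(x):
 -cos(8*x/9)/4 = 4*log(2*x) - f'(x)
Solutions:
 f(x) = C1 + 4*x*log(x) - 4*x + 4*x*log(2) + 9*sin(8*x/9)/32


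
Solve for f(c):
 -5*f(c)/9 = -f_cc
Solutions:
 f(c) = C1*exp(-sqrt(5)*c/3) + C2*exp(sqrt(5)*c/3)


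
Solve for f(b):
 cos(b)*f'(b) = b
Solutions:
 f(b) = C1 + Integral(b/cos(b), b)


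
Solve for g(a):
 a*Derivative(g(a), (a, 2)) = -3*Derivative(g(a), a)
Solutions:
 g(a) = C1 + C2/a^2


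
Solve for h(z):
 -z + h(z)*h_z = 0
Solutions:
 h(z) = -sqrt(C1 + z^2)
 h(z) = sqrt(C1 + z^2)


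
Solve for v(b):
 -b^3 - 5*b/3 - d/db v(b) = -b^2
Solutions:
 v(b) = C1 - b^4/4 + b^3/3 - 5*b^2/6


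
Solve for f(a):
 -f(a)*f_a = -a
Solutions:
 f(a) = -sqrt(C1 + a^2)
 f(a) = sqrt(C1 + a^2)


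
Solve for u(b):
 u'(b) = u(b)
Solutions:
 u(b) = C1*exp(b)


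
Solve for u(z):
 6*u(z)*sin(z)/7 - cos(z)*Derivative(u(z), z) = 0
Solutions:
 u(z) = C1/cos(z)^(6/7)


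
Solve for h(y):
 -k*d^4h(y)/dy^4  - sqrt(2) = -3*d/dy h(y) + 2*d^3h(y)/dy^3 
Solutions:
 h(y) = C1 + C2*exp(-y*((sqrt(((-81 + 16/k^2)^2 - 256/k^4)/k^2)/2 - 81/(2*k) + 8/k^3)^(1/3) + 2/k + 4/(k^2*(sqrt(((-81 + 16/k^2)^2 - 256/k^4)/k^2)/2 - 81/(2*k) + 8/k^3)^(1/3)))/3) + C3*exp(y*((sqrt(((-81 + 16/k^2)^2 - 256/k^4)/k^2)/2 - 81/(2*k) + 8/k^3)^(1/3) - sqrt(3)*I*(sqrt(((-81 + 16/k^2)^2 - 256/k^4)/k^2)/2 - 81/(2*k) + 8/k^3)^(1/3) - 4/k - 16/(k^2*(-1 + sqrt(3)*I)*(sqrt(((-81 + 16/k^2)^2 - 256/k^4)/k^2)/2 - 81/(2*k) + 8/k^3)^(1/3)))/6) + C4*exp(y*((sqrt(((-81 + 16/k^2)^2 - 256/k^4)/k^2)/2 - 81/(2*k) + 8/k^3)^(1/3) + sqrt(3)*I*(sqrt(((-81 + 16/k^2)^2 - 256/k^4)/k^2)/2 - 81/(2*k) + 8/k^3)^(1/3) - 4/k + 16/(k^2*(1 + sqrt(3)*I)*(sqrt(((-81 + 16/k^2)^2 - 256/k^4)/k^2)/2 - 81/(2*k) + 8/k^3)^(1/3)))/6) + sqrt(2)*y/3


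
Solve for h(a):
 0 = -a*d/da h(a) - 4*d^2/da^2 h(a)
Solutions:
 h(a) = C1 + C2*erf(sqrt(2)*a/4)


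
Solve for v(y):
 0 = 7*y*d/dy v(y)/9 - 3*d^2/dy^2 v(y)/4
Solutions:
 v(y) = C1 + C2*erfi(sqrt(42)*y/9)


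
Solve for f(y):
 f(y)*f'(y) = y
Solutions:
 f(y) = -sqrt(C1 + y^2)
 f(y) = sqrt(C1 + y^2)


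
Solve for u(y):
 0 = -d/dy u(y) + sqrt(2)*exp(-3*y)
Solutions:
 u(y) = C1 - sqrt(2)*exp(-3*y)/3


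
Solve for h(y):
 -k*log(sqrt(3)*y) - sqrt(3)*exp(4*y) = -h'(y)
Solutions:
 h(y) = C1 + k*y*log(y) + k*y*(-1 + log(3)/2) + sqrt(3)*exp(4*y)/4


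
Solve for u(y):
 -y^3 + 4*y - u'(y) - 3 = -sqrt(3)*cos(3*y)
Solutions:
 u(y) = C1 - y^4/4 + 2*y^2 - 3*y + sqrt(3)*sin(3*y)/3


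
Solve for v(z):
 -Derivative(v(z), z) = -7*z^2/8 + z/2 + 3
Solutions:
 v(z) = C1 + 7*z^3/24 - z^2/4 - 3*z


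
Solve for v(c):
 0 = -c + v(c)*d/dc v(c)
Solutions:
 v(c) = -sqrt(C1 + c^2)
 v(c) = sqrt(C1 + c^2)


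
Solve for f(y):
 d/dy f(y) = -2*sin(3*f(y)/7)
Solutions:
 2*y + 7*log(cos(3*f(y)/7) - 1)/6 - 7*log(cos(3*f(y)/7) + 1)/6 = C1


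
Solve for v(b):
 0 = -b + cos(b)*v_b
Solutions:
 v(b) = C1 + Integral(b/cos(b), b)


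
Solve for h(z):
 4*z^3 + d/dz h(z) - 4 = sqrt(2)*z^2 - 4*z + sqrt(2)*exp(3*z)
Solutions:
 h(z) = C1 - z^4 + sqrt(2)*z^3/3 - 2*z^2 + 4*z + sqrt(2)*exp(3*z)/3


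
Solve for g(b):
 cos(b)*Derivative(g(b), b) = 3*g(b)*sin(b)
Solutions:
 g(b) = C1/cos(b)^3


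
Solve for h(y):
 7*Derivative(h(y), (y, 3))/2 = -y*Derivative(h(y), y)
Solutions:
 h(y) = C1 + Integral(C2*airyai(-2^(1/3)*7^(2/3)*y/7) + C3*airybi(-2^(1/3)*7^(2/3)*y/7), y)


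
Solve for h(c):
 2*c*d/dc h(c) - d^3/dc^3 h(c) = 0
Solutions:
 h(c) = C1 + Integral(C2*airyai(2^(1/3)*c) + C3*airybi(2^(1/3)*c), c)


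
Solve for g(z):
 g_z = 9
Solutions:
 g(z) = C1 + 9*z


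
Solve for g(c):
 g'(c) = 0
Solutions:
 g(c) = C1


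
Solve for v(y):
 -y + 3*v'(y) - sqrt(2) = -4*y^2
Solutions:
 v(y) = C1 - 4*y^3/9 + y^2/6 + sqrt(2)*y/3


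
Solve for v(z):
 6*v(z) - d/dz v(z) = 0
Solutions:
 v(z) = C1*exp(6*z)


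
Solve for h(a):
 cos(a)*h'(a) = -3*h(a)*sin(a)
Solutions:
 h(a) = C1*cos(a)^3


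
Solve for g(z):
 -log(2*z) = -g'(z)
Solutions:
 g(z) = C1 + z*log(z) - z + z*log(2)


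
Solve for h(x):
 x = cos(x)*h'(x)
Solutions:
 h(x) = C1 + Integral(x/cos(x), x)


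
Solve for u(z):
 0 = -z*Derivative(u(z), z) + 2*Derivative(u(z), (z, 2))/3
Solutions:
 u(z) = C1 + C2*erfi(sqrt(3)*z/2)


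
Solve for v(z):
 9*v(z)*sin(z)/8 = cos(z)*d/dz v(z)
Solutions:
 v(z) = C1/cos(z)^(9/8)


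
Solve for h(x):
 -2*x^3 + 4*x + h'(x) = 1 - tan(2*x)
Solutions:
 h(x) = C1 + x^4/2 - 2*x^2 + x + log(cos(2*x))/2


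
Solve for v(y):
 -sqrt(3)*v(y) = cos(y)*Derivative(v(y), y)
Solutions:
 v(y) = C1*(sin(y) - 1)^(sqrt(3)/2)/(sin(y) + 1)^(sqrt(3)/2)


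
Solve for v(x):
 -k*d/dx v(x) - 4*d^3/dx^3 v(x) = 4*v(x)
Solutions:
 v(x) = C1*exp(2^(1/3)*x*(6*k/((-3^(1/3) + 3^(5/6)*I)*(sqrt(3)*sqrt(k^3/16 + 27) + 9)^(1/3)) + 6^(1/3)*(sqrt(3)*sqrt(k^3/16 + 27) + 9)^(1/3) - 2^(1/3)*3^(5/6)*I*(sqrt(3)*sqrt(k^3/16 + 27) + 9)^(1/3))/12) + C2*exp(2^(1/3)*x*(-6*k/((3^(1/3) + 3^(5/6)*I)*(sqrt(3)*sqrt(k^3/16 + 27) + 9)^(1/3)) + 6^(1/3)*(sqrt(3)*sqrt(k^3/16 + 27) + 9)^(1/3) + 2^(1/3)*3^(5/6)*I*(sqrt(3)*sqrt(k^3/16 + 27) + 9)^(1/3))/12) + C3*exp(6^(1/3)*x*(3^(1/3)*k/(sqrt(3)*sqrt(k^3/16 + 27) + 9)^(1/3) - 2*2^(1/3)*(sqrt(3)*sqrt(k^3/16 + 27) + 9)^(1/3))/12)


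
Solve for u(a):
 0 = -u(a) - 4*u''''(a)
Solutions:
 u(a) = (C1*sin(a/2) + C2*cos(a/2))*exp(-a/2) + (C3*sin(a/2) + C4*cos(a/2))*exp(a/2)


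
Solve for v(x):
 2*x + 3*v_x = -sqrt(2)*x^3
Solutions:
 v(x) = C1 - sqrt(2)*x^4/12 - x^2/3


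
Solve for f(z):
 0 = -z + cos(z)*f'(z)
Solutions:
 f(z) = C1 + Integral(z/cos(z), z)


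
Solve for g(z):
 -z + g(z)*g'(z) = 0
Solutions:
 g(z) = -sqrt(C1 + z^2)
 g(z) = sqrt(C1 + z^2)


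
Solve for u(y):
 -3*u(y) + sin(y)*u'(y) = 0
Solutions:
 u(y) = C1*(cos(y) - 1)^(3/2)/(cos(y) + 1)^(3/2)


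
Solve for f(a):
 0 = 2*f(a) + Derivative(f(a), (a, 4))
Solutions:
 f(a) = (C1*sin(2^(3/4)*a/2) + C2*cos(2^(3/4)*a/2))*exp(-2^(3/4)*a/2) + (C3*sin(2^(3/4)*a/2) + C4*cos(2^(3/4)*a/2))*exp(2^(3/4)*a/2)


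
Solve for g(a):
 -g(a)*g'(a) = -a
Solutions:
 g(a) = -sqrt(C1 + a^2)
 g(a) = sqrt(C1 + a^2)


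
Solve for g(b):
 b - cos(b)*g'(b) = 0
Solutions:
 g(b) = C1 + Integral(b/cos(b), b)


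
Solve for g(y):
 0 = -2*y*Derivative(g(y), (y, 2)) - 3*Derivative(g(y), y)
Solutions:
 g(y) = C1 + C2/sqrt(y)


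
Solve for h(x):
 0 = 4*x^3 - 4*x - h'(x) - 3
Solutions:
 h(x) = C1 + x^4 - 2*x^2 - 3*x


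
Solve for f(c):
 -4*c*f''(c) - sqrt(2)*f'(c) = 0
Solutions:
 f(c) = C1 + C2*c^(1 - sqrt(2)/4)


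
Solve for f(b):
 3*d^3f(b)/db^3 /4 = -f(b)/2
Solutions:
 f(b) = C3*exp(-2^(1/3)*3^(2/3)*b/3) + (C1*sin(2^(1/3)*3^(1/6)*b/2) + C2*cos(2^(1/3)*3^(1/6)*b/2))*exp(2^(1/3)*3^(2/3)*b/6)


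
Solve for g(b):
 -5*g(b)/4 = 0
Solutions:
 g(b) = 0


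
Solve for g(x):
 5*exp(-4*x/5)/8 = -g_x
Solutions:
 g(x) = C1 + 25*exp(-4*x/5)/32


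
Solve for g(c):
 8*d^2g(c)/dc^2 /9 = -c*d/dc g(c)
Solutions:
 g(c) = C1 + C2*erf(3*c/4)


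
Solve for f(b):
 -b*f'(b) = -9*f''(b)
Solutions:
 f(b) = C1 + C2*erfi(sqrt(2)*b/6)


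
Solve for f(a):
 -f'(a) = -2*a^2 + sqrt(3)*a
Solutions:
 f(a) = C1 + 2*a^3/3 - sqrt(3)*a^2/2


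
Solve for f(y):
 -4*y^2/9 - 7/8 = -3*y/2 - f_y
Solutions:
 f(y) = C1 + 4*y^3/27 - 3*y^2/4 + 7*y/8


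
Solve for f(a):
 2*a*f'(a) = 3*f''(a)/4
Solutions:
 f(a) = C1 + C2*erfi(2*sqrt(3)*a/3)


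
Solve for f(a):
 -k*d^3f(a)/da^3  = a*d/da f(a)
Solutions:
 f(a) = C1 + Integral(C2*airyai(a*(-1/k)^(1/3)) + C3*airybi(a*(-1/k)^(1/3)), a)


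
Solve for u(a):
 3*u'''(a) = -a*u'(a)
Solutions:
 u(a) = C1 + Integral(C2*airyai(-3^(2/3)*a/3) + C3*airybi(-3^(2/3)*a/3), a)


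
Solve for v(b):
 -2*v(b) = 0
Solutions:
 v(b) = 0


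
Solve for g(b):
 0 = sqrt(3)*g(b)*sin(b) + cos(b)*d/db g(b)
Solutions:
 g(b) = C1*cos(b)^(sqrt(3))


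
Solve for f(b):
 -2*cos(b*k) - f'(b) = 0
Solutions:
 f(b) = C1 - 2*sin(b*k)/k


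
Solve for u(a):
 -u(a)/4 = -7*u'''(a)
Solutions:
 u(a) = C3*exp(98^(1/3)*a/14) + (C1*sin(sqrt(3)*98^(1/3)*a/28) + C2*cos(sqrt(3)*98^(1/3)*a/28))*exp(-98^(1/3)*a/28)


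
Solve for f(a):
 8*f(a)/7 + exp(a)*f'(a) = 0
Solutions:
 f(a) = C1*exp(8*exp(-a)/7)


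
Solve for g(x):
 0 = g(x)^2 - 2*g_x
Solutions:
 g(x) = -2/(C1 + x)


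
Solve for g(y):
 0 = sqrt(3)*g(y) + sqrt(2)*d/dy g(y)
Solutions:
 g(y) = C1*exp(-sqrt(6)*y/2)


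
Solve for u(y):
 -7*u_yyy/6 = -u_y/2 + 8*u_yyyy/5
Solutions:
 u(y) = C1 + C2*exp(-y*(245*5^(2/3)/(432*sqrt(38081) + 84737)^(1/3) + 70 + 5^(1/3)*(432*sqrt(38081) + 84737)^(1/3))/288)*sin(sqrt(3)*5^(1/3)*y*(-(432*sqrt(38081) + 84737)^(1/3) + 245*5^(1/3)/(432*sqrt(38081) + 84737)^(1/3))/288) + C3*exp(-y*(245*5^(2/3)/(432*sqrt(38081) + 84737)^(1/3) + 70 + 5^(1/3)*(432*sqrt(38081) + 84737)^(1/3))/288)*cos(sqrt(3)*5^(1/3)*y*(-(432*sqrt(38081) + 84737)^(1/3) + 245*5^(1/3)/(432*sqrt(38081) + 84737)^(1/3))/288) + C4*exp(y*(-35 + 245*5^(2/3)/(432*sqrt(38081) + 84737)^(1/3) + 5^(1/3)*(432*sqrt(38081) + 84737)^(1/3))/144)


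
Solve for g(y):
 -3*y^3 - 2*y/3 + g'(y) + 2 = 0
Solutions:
 g(y) = C1 + 3*y^4/4 + y^2/3 - 2*y


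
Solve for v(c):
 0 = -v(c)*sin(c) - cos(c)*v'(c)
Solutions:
 v(c) = C1*cos(c)


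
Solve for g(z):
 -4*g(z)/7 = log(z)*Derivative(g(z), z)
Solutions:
 g(z) = C1*exp(-4*li(z)/7)


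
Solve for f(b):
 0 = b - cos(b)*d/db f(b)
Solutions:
 f(b) = C1 + Integral(b/cos(b), b)


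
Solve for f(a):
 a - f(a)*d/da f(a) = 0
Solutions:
 f(a) = -sqrt(C1 + a^2)
 f(a) = sqrt(C1 + a^2)


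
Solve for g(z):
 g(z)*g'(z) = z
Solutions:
 g(z) = -sqrt(C1 + z^2)
 g(z) = sqrt(C1 + z^2)


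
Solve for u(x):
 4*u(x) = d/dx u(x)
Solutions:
 u(x) = C1*exp(4*x)


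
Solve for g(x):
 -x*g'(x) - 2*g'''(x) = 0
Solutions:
 g(x) = C1 + Integral(C2*airyai(-2^(2/3)*x/2) + C3*airybi(-2^(2/3)*x/2), x)


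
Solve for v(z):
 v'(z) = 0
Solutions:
 v(z) = C1


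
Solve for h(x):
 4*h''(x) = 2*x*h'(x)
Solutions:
 h(x) = C1 + C2*erfi(x/2)


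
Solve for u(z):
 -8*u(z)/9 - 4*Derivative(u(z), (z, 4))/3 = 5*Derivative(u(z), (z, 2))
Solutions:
 u(z) = C1*sin(sqrt(6)*z*sqrt(45 - sqrt(1641))/12) + C2*sin(sqrt(6)*z*sqrt(sqrt(1641) + 45)/12) + C3*cos(sqrt(6)*z*sqrt(45 - sqrt(1641))/12) + C4*cos(sqrt(6)*z*sqrt(sqrt(1641) + 45)/12)


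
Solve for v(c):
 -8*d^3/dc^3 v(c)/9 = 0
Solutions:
 v(c) = C1 + C2*c + C3*c^2


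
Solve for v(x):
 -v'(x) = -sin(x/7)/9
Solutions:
 v(x) = C1 - 7*cos(x/7)/9


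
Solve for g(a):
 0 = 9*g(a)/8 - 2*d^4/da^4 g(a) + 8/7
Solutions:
 g(a) = C1*exp(-sqrt(3)*a/2) + C2*exp(sqrt(3)*a/2) + C3*sin(sqrt(3)*a/2) + C4*cos(sqrt(3)*a/2) - 64/63


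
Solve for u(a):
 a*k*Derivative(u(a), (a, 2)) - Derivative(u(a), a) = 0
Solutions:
 u(a) = C1 + a^(((re(k) + 1)*re(k) + im(k)^2)/(re(k)^2 + im(k)^2))*(C2*sin(log(a)*Abs(im(k))/(re(k)^2 + im(k)^2)) + C3*cos(log(a)*im(k)/(re(k)^2 + im(k)^2)))


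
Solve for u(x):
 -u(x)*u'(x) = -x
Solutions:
 u(x) = -sqrt(C1 + x^2)
 u(x) = sqrt(C1 + x^2)


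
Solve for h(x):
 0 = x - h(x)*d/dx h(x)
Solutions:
 h(x) = -sqrt(C1 + x^2)
 h(x) = sqrt(C1 + x^2)


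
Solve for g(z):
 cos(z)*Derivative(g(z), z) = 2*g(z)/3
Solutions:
 g(z) = C1*(sin(z) + 1)^(1/3)/(sin(z) - 1)^(1/3)


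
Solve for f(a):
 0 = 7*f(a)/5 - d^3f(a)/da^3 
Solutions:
 f(a) = C3*exp(5^(2/3)*7^(1/3)*a/5) + (C1*sin(sqrt(3)*5^(2/3)*7^(1/3)*a/10) + C2*cos(sqrt(3)*5^(2/3)*7^(1/3)*a/10))*exp(-5^(2/3)*7^(1/3)*a/10)


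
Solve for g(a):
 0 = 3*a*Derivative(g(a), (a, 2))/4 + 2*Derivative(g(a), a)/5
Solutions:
 g(a) = C1 + C2*a^(7/15)


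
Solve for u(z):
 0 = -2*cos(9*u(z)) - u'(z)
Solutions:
 u(z) = -asin((C1 + exp(36*z))/(C1 - exp(36*z)))/9 + pi/9
 u(z) = asin((C1 + exp(36*z))/(C1 - exp(36*z)))/9


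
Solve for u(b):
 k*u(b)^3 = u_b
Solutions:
 u(b) = -sqrt(2)*sqrt(-1/(C1 + b*k))/2
 u(b) = sqrt(2)*sqrt(-1/(C1 + b*k))/2


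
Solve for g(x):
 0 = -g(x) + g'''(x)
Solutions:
 g(x) = C3*exp(x) + (C1*sin(sqrt(3)*x/2) + C2*cos(sqrt(3)*x/2))*exp(-x/2)


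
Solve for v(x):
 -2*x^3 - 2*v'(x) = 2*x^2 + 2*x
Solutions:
 v(x) = C1 - x^4/4 - x^3/3 - x^2/2


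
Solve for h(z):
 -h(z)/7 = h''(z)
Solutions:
 h(z) = C1*sin(sqrt(7)*z/7) + C2*cos(sqrt(7)*z/7)


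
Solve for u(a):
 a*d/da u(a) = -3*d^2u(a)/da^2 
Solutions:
 u(a) = C1 + C2*erf(sqrt(6)*a/6)


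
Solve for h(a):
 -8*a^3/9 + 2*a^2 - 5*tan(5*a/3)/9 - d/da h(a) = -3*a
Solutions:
 h(a) = C1 - 2*a^4/9 + 2*a^3/3 + 3*a^2/2 + log(cos(5*a/3))/3


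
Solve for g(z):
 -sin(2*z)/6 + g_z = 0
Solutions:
 g(z) = C1 - cos(2*z)/12


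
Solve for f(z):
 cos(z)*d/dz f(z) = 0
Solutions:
 f(z) = C1


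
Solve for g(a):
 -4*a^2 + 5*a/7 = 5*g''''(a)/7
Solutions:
 g(a) = C1 + C2*a + C3*a^2 + C4*a^3 - 7*a^6/450 + a^5/120


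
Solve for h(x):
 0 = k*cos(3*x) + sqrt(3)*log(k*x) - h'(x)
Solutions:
 h(x) = C1 + k*sin(3*x)/3 + sqrt(3)*x*(log(k*x) - 1)


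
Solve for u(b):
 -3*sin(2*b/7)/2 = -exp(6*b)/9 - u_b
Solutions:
 u(b) = C1 - exp(6*b)/54 - 21*cos(2*b/7)/4


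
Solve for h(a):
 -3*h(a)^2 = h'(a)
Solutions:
 h(a) = 1/(C1 + 3*a)


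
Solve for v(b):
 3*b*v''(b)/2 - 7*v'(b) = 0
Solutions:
 v(b) = C1 + C2*b^(17/3)


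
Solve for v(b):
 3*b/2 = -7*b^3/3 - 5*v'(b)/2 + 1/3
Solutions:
 v(b) = C1 - 7*b^4/30 - 3*b^2/10 + 2*b/15


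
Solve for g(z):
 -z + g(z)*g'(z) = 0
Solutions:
 g(z) = -sqrt(C1 + z^2)
 g(z) = sqrt(C1 + z^2)


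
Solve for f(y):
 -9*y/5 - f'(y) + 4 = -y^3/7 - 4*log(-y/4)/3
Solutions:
 f(y) = C1 + y^4/28 - 9*y^2/10 + 4*y*log(-y)/3 + 8*y*(1 - log(2))/3


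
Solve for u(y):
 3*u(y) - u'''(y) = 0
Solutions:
 u(y) = C3*exp(3^(1/3)*y) + (C1*sin(3^(5/6)*y/2) + C2*cos(3^(5/6)*y/2))*exp(-3^(1/3)*y/2)


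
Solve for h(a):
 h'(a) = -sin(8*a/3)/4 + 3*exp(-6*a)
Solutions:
 h(a) = C1 + 3*cos(8*a/3)/32 - exp(-6*a)/2


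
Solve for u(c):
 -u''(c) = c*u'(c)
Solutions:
 u(c) = C1 + C2*erf(sqrt(2)*c/2)


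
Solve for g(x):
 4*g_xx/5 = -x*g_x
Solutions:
 g(x) = C1 + C2*erf(sqrt(10)*x/4)


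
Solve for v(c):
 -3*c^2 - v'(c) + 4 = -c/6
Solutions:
 v(c) = C1 - c^3 + c^2/12 + 4*c


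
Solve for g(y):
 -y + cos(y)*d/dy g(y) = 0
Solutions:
 g(y) = C1 + Integral(y/cos(y), y)


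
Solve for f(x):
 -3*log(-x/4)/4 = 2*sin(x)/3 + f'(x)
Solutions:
 f(x) = C1 - 3*x*log(-x)/4 + 3*x/4 + 3*x*log(2)/2 + 2*cos(x)/3


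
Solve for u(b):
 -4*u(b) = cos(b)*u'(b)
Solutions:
 u(b) = C1*(sin(b)^2 - 2*sin(b) + 1)/(sin(b)^2 + 2*sin(b) + 1)


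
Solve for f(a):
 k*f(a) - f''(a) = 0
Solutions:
 f(a) = C1*exp(-a*sqrt(k)) + C2*exp(a*sqrt(k))


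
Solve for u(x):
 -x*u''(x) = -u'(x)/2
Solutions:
 u(x) = C1 + C2*x^(3/2)


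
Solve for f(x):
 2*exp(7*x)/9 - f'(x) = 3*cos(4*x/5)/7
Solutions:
 f(x) = C1 + 2*exp(7*x)/63 - 15*sin(4*x/5)/28


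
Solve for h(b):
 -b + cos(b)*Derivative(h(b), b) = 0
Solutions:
 h(b) = C1 + Integral(b/cos(b), b)


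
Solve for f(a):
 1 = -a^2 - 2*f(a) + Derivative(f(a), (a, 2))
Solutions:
 f(a) = C1*exp(-sqrt(2)*a) + C2*exp(sqrt(2)*a) - a^2/2 - 1


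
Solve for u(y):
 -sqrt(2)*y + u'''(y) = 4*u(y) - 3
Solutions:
 u(y) = C3*exp(2^(2/3)*y) - sqrt(2)*y/4 + (C1*sin(2^(2/3)*sqrt(3)*y/2) + C2*cos(2^(2/3)*sqrt(3)*y/2))*exp(-2^(2/3)*y/2) + 3/4


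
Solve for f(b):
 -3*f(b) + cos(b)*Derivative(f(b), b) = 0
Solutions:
 f(b) = C1*(sin(b) + 1)^(3/2)/(sin(b) - 1)^(3/2)


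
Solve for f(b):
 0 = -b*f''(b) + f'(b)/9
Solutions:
 f(b) = C1 + C2*b^(10/9)


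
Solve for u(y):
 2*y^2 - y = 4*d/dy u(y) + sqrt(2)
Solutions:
 u(y) = C1 + y^3/6 - y^2/8 - sqrt(2)*y/4


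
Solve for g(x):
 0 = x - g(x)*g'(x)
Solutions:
 g(x) = -sqrt(C1 + x^2)
 g(x) = sqrt(C1 + x^2)


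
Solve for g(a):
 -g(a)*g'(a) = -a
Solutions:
 g(a) = -sqrt(C1 + a^2)
 g(a) = sqrt(C1 + a^2)


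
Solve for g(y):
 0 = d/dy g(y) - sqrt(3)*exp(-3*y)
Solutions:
 g(y) = C1 - sqrt(3)*exp(-3*y)/3


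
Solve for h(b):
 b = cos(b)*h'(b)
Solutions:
 h(b) = C1 + Integral(b/cos(b), b)


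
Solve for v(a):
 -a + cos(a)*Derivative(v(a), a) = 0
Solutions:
 v(a) = C1 + Integral(a/cos(a), a)


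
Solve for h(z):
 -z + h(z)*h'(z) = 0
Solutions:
 h(z) = -sqrt(C1 + z^2)
 h(z) = sqrt(C1 + z^2)


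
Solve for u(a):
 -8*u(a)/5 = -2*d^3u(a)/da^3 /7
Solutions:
 u(a) = C3*exp(28^(1/3)*5^(2/3)*a/5) + (C1*sin(28^(1/3)*sqrt(3)*5^(2/3)*a/10) + C2*cos(28^(1/3)*sqrt(3)*5^(2/3)*a/10))*exp(-28^(1/3)*5^(2/3)*a/10)


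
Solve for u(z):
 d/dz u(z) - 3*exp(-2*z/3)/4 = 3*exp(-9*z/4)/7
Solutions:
 u(z) = C1 - 9*exp(-2*z/3)/8 - 4*exp(-9*z/4)/21


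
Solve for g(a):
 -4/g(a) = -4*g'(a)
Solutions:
 g(a) = -sqrt(C1 + 2*a)
 g(a) = sqrt(C1 + 2*a)


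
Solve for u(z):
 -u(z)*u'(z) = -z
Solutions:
 u(z) = -sqrt(C1 + z^2)
 u(z) = sqrt(C1 + z^2)


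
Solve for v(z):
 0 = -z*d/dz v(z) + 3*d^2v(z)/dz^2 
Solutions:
 v(z) = C1 + C2*erfi(sqrt(6)*z/6)


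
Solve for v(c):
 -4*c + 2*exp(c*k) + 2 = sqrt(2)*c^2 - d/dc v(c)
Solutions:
 v(c) = C1 + sqrt(2)*c^3/3 + 2*c^2 - 2*c - 2*exp(c*k)/k


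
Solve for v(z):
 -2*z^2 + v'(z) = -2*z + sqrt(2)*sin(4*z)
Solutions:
 v(z) = C1 + 2*z^3/3 - z^2 - sqrt(2)*cos(4*z)/4


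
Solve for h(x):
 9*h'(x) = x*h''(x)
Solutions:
 h(x) = C1 + C2*x^10


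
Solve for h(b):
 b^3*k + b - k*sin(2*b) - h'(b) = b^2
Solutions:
 h(b) = C1 + b^4*k/4 - b^3/3 + b^2/2 + k*cos(2*b)/2


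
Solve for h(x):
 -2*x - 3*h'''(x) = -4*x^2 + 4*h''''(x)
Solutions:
 h(x) = C1 + C2*x + C3*x^2 + C4*exp(-3*x/4) + x^5/45 - 19*x^4/108 + 76*x^3/81


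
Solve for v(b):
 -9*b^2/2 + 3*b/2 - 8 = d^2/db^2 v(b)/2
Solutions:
 v(b) = C1 + C2*b - 3*b^4/4 + b^3/2 - 8*b^2


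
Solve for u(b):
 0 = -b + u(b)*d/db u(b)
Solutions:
 u(b) = -sqrt(C1 + b^2)
 u(b) = sqrt(C1 + b^2)


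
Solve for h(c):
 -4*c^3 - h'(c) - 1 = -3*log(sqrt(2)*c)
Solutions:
 h(c) = C1 - c^4 + 3*c*log(c) - 4*c + 3*c*log(2)/2


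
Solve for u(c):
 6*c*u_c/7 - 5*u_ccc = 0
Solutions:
 u(c) = C1 + Integral(C2*airyai(35^(2/3)*6^(1/3)*c/35) + C3*airybi(35^(2/3)*6^(1/3)*c/35), c)


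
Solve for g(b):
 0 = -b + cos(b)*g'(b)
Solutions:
 g(b) = C1 + Integral(b/cos(b), b)


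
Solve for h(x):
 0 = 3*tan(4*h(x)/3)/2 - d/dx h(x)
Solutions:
 h(x) = -3*asin(C1*exp(2*x))/4 + 3*pi/4
 h(x) = 3*asin(C1*exp(2*x))/4


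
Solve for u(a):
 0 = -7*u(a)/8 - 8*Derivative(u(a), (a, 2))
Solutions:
 u(a) = C1*sin(sqrt(7)*a/8) + C2*cos(sqrt(7)*a/8)


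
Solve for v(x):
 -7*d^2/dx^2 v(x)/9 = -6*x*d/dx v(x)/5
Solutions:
 v(x) = C1 + C2*erfi(3*sqrt(105)*x/35)


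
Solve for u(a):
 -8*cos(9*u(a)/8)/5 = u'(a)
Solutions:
 8*a/5 - 4*log(sin(9*u(a)/8) - 1)/9 + 4*log(sin(9*u(a)/8) + 1)/9 = C1


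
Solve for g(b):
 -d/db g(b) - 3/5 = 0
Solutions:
 g(b) = C1 - 3*b/5


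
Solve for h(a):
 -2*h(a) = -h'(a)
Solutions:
 h(a) = C1*exp(2*a)


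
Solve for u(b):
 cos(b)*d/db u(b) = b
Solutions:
 u(b) = C1 + Integral(b/cos(b), b)


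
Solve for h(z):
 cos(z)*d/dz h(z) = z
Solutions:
 h(z) = C1 + Integral(z/cos(z), z)


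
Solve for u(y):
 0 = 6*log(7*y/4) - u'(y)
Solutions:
 u(y) = C1 + 6*y*log(y) - 6*y + y*log(117649/4096)


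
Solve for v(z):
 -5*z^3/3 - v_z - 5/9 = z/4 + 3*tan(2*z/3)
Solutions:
 v(z) = C1 - 5*z^4/12 - z^2/8 - 5*z/9 + 9*log(cos(2*z/3))/2


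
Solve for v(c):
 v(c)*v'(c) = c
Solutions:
 v(c) = -sqrt(C1 + c^2)
 v(c) = sqrt(C1 + c^2)


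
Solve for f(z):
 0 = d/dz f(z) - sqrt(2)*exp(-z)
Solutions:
 f(z) = C1 - sqrt(2)*exp(-z)


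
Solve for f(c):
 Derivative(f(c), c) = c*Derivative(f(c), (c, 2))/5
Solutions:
 f(c) = C1 + C2*c^6


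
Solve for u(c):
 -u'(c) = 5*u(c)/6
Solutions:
 u(c) = C1*exp(-5*c/6)


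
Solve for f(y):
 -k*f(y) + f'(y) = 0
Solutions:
 f(y) = C1*exp(k*y)


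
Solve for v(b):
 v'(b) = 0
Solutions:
 v(b) = C1


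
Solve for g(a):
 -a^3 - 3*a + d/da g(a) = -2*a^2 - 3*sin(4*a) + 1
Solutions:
 g(a) = C1 + a^4/4 - 2*a^3/3 + 3*a^2/2 + a + 3*cos(4*a)/4


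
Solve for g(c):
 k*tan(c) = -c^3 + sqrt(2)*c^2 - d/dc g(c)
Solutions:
 g(c) = C1 - c^4/4 + sqrt(2)*c^3/3 + k*log(cos(c))


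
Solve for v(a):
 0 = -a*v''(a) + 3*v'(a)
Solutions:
 v(a) = C1 + C2*a^4


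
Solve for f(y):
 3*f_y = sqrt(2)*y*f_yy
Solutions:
 f(y) = C1 + C2*y^(1 + 3*sqrt(2)/2)


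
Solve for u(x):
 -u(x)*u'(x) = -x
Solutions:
 u(x) = -sqrt(C1 + x^2)
 u(x) = sqrt(C1 + x^2)


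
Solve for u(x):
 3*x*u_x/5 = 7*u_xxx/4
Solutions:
 u(x) = C1 + Integral(C2*airyai(12^(1/3)*35^(2/3)*x/35) + C3*airybi(12^(1/3)*35^(2/3)*x/35), x)


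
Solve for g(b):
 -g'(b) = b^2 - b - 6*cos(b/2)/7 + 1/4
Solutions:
 g(b) = C1 - b^3/3 + b^2/2 - b/4 + 12*sin(b/2)/7


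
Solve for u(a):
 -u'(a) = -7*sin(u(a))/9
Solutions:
 -7*a/9 + log(cos(u(a)) - 1)/2 - log(cos(u(a)) + 1)/2 = C1


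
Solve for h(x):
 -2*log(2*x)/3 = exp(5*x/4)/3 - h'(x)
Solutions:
 h(x) = C1 + 2*x*log(x)/3 + 2*x*(-1 + log(2))/3 + 4*exp(5*x/4)/15


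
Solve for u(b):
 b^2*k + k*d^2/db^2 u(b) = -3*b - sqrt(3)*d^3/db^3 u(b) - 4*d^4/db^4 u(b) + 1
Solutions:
 u(b) = C1 + C2*b + C3*exp(b*(sqrt(3 - 16*k) - sqrt(3))/8) + C4*exp(-b*(sqrt(3 - 16*k) + sqrt(3))/8) - b^4/12 + b^3*(-3 + 2*sqrt(3))/(6*k) + b^2*(9/2 - 3/k + 3*sqrt(3)/(2*k))/k


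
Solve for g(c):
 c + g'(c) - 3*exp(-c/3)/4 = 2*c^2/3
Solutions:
 g(c) = C1 + 2*c^3/9 - c^2/2 - 9*exp(-c/3)/4


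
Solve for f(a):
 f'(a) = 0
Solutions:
 f(a) = C1


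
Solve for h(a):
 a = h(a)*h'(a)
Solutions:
 h(a) = -sqrt(C1 + a^2)
 h(a) = sqrt(C1 + a^2)


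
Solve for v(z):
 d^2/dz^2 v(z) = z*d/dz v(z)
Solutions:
 v(z) = C1 + C2*erfi(sqrt(2)*z/2)


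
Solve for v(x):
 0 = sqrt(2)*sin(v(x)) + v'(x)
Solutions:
 v(x) = -acos((-C1 - exp(2*sqrt(2)*x))/(C1 - exp(2*sqrt(2)*x))) + 2*pi
 v(x) = acos((-C1 - exp(2*sqrt(2)*x))/(C1 - exp(2*sqrt(2)*x)))


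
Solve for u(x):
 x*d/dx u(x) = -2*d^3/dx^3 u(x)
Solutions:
 u(x) = C1 + Integral(C2*airyai(-2^(2/3)*x/2) + C3*airybi(-2^(2/3)*x/2), x)


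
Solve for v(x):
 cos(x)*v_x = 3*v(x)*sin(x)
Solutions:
 v(x) = C1/cos(x)^3


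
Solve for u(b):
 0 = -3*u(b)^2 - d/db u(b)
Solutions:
 u(b) = 1/(C1 + 3*b)


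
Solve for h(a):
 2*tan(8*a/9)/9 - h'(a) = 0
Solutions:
 h(a) = C1 - log(cos(8*a/9))/4


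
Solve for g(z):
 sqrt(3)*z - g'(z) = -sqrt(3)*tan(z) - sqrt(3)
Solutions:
 g(z) = C1 + sqrt(3)*z^2/2 + sqrt(3)*z - sqrt(3)*log(cos(z))


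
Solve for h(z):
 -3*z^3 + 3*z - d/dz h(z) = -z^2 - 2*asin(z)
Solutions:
 h(z) = C1 - 3*z^4/4 + z^3/3 + 3*z^2/2 + 2*z*asin(z) + 2*sqrt(1 - z^2)


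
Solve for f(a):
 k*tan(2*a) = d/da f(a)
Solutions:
 f(a) = C1 - k*log(cos(2*a))/2


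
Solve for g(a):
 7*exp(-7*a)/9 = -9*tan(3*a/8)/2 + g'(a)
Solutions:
 g(a) = C1 + 6*log(tan(3*a/8)^2 + 1) - exp(-7*a)/9


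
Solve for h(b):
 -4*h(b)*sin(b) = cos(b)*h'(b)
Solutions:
 h(b) = C1*cos(b)^4


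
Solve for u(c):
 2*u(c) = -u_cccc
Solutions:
 u(c) = (C1*sin(2^(3/4)*c/2) + C2*cos(2^(3/4)*c/2))*exp(-2^(3/4)*c/2) + (C3*sin(2^(3/4)*c/2) + C4*cos(2^(3/4)*c/2))*exp(2^(3/4)*c/2)


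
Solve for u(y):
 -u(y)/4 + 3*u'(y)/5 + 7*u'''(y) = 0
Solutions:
 u(y) = C1*exp(35^(1/3)*y*(-(175 + sqrt(32865))^(1/3) + 4*35^(1/3)/(175 + sqrt(32865))^(1/3))/140)*sin(sqrt(3)*35^(1/3)*y*(4*35^(1/3)/(175 + sqrt(32865))^(1/3) + (175 + sqrt(32865))^(1/3))/140) + C2*exp(35^(1/3)*y*(-(175 + sqrt(32865))^(1/3) + 4*35^(1/3)/(175 + sqrt(32865))^(1/3))/140)*cos(sqrt(3)*35^(1/3)*y*(4*35^(1/3)/(175 + sqrt(32865))^(1/3) + (175 + sqrt(32865))^(1/3))/140) + C3*exp(-35^(1/3)*y*(-(175 + sqrt(32865))^(1/3) + 4*35^(1/3)/(175 + sqrt(32865))^(1/3))/70)


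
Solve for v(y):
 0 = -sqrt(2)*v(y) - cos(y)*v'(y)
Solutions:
 v(y) = C1*(sin(y) - 1)^(sqrt(2)/2)/(sin(y) + 1)^(sqrt(2)/2)


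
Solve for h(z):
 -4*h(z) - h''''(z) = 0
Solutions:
 h(z) = (C1*sin(z) + C2*cos(z))*exp(-z) + (C3*sin(z) + C4*cos(z))*exp(z)


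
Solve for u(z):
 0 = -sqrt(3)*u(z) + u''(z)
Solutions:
 u(z) = C1*exp(-3^(1/4)*z) + C2*exp(3^(1/4)*z)


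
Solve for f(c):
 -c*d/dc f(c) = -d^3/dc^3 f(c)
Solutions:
 f(c) = C1 + Integral(C2*airyai(c) + C3*airybi(c), c)


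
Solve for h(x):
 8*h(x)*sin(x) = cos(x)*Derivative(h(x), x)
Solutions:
 h(x) = C1/cos(x)^8


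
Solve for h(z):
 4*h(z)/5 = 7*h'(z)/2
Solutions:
 h(z) = C1*exp(8*z/35)


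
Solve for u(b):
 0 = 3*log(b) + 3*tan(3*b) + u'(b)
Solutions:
 u(b) = C1 - 3*b*log(b) + 3*b + log(cos(3*b))


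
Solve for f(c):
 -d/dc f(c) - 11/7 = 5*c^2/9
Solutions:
 f(c) = C1 - 5*c^3/27 - 11*c/7


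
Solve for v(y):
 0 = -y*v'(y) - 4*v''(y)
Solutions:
 v(y) = C1 + C2*erf(sqrt(2)*y/4)


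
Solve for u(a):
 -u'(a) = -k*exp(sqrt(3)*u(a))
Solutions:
 u(a) = sqrt(3)*(2*log(-1/(C1 + a*k)) - log(3))/6


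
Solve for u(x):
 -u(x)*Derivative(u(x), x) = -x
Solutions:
 u(x) = -sqrt(C1 + x^2)
 u(x) = sqrt(C1 + x^2)
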